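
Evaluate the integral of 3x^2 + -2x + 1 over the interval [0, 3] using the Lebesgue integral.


The Lebesgue integral of a Riemann-integrable function agrees with the Riemann integral.
Antiderivative F(x) = (3/3)x^3 + (-2/2)x^2 + 1x
F(3) = (3/3)*3^3 + (-2/2)*3^2 + 1*3
     = (3/3)*27 + (-2/2)*9 + 1*3
     = 27 + -9 + 3
     = 21
F(0) = 0.0
Integral = F(3) - F(0) = 21 - 0.0 = 21


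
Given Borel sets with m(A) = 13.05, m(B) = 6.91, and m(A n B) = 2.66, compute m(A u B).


By inclusion-exclusion: m(A u B) = m(A) + m(B) - m(A n B)
= 13.05 + 6.91 - 2.66
= 17.3


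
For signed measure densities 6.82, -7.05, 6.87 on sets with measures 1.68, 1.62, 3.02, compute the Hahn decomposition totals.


Step 1: Compute signed measure on each set:
  Set 1: 6.82 * 1.68 = 11.4576
  Set 2: -7.05 * 1.62 = -11.421
  Set 3: 6.87 * 3.02 = 20.7474
Step 2: Total signed measure = (11.4576) + (-11.421) + (20.7474)
     = 20.784
Step 3: Positive part mu+(X) = sum of positive contributions = 32.205
Step 4: Negative part mu-(X) = |sum of negative contributions| = 11.421


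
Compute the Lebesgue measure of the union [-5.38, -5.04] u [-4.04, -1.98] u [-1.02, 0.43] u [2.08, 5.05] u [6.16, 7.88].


For pairwise disjoint intervals, m(union) = sum of lengths.
= (-5.04 - -5.38) + (-1.98 - -4.04) + (0.43 - -1.02) + (5.05 - 2.08) + (7.88 - 6.16)
= 0.34 + 2.06 + 1.45 + 2.97 + 1.72
= 8.54


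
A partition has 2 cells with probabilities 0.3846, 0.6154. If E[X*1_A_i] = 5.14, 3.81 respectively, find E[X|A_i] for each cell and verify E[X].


For each cell A_i: E[X|A_i] = E[X*1_A_i] / P(A_i)
Step 1: E[X|A_1] = 5.14 / 0.3846 = 13.364535
Step 2: E[X|A_2] = 3.81 / 0.6154 = 6.191095
Verification: E[X] = sum E[X*1_A_i] = 5.14 + 3.81 = 8.95


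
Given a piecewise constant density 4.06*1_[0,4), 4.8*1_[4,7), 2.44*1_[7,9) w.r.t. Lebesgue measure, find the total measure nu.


Integrate each piece of the Radon-Nikodym derivative:
Step 1: integral_0^4 4.06 dx = 4.06*(4-0) = 4.06*4 = 16.24
Step 2: integral_4^7 4.8 dx = 4.8*(7-4) = 4.8*3 = 14.4
Step 3: integral_7^9 2.44 dx = 2.44*(9-7) = 2.44*2 = 4.88
Total: 16.24 + 14.4 + 4.88 = 35.52


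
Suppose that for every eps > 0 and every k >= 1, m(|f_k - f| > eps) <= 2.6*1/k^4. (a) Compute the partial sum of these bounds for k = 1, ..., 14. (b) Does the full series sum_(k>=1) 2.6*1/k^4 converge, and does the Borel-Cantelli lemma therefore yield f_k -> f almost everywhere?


Step 1: List the terms 2.6*1/k^4 for k = 1 to 14:
  k=1: 2.6
  k=2: 0.1625
  k=3: 0.032099
  k=4: 0.010156
  k=5: 0.00416
  k=6: 0.002006
  k=7: 0.001083
  k=8: 6.347656e-04
  k=9: 3.962811e-04
  k=10: 2.600000e-04
  k=11: 1.775835e-04
  k=12: 1.253858e-04
  k=13: 9.103323e-05
  k=14: 6.768013e-05
Step 2: Partial sum = 2.6 + 0.1625 + 0.032099 + 0.010156 + 0.00416 + 0.002006 + 0.001083 + 6.347656e-04 + 3.962811e-04 + 2.600000e-04 + 1.775835e-04 + 1.253858e-04 + 9.103323e-05 + 6.768013e-05
     = 2.813757
Step 3: The full series sum_(k>=1) 2.6*1/k^4 converges (p-series with p = 4 > 1; a constant multiple of a convergent series converges).
Step 4: Fix eps > 0. Since sum_k m(|f_k - f| > eps) < infinity, the Borel-Cantelli lemma gives
        m(limsup_k {|f_k - f| > eps}) = 0, i.e. for a.e. x, |f_k(x) - f(x)| <= eps for all large k.
        Applying this with eps = 1/j for j = 1, 2, ... and intersecting the countably many full-measure sets,
        for a.e. x we get limsup_k |f_k(x) - f(x)| <= 1/j for every j, hence f_k -> f almost everywhere.
Conclusion: series converges; Borel-Cantelli yields f_k -> f a.e.


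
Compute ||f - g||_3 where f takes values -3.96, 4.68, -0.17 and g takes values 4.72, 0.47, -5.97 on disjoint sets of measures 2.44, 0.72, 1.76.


Step 1: Compute differences f_i - g_i:
  -3.96 - 4.72 = -8.68
  4.68 - 0.47 = 4.21
  -0.17 - -5.97 = 5.8
Step 2: Compute |diff|^3 * measure for each set:
  |-8.68|^3 * 2.44 = 653.972032 * 2.44 = 1595.691758
  |4.21|^3 * 0.72 = 74.618461 * 0.72 = 53.725292
  |5.8|^3 * 1.76 = 195.112 * 1.76 = 343.39712
Step 3: Sum = 1992.81417
Step 4: ||f-g||_3 = (1992.81417)^(1/3) = 12.584103


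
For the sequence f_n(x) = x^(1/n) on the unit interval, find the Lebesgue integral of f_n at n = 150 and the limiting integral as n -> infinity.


At n = 150: f_150(x) = x^(1/150).
Step 1: integral(x^(1/150), 0, 1) = [x^(1/150+1) / (1/150+1)] from 0 to 1
     = 1 / (1/150 + 1) = 1 / ((150+1)/150) = 150/(150+1)
     = 150/151 = 0.993377
Step 2: As n -> infinity, f_n(x) = x^(1/n) -> 1 for x in (0,1], and f_n is increasing in n.
By MCT, lim_n integral(f_n) = integral(lim_n f_n) = integral(1, 0, 1) = 1.
Step 3: Verify convergence: 150/151 = 0.993377 -> 1


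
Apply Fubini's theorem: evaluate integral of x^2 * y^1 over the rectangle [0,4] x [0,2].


By Fubini's theorem, the double integral factors as a product of single integrals:
Step 1: integral_0^4 x^2 dx = [x^3/3] from 0 to 4
     = 4^3/3 = 21.333333
Step 2: integral_0^2 y^1 dy = [y^2/2] from 0 to 2
     = 2^2/2 = 2
Step 3: Double integral = 21.333333 * 2 = 42.666667


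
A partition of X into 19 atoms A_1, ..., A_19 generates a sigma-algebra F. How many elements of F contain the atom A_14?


Each element of F is a union of some subset S of the 19 atoms.
The element contains A_14 iff A_14 is in S.
So we count subsets S of {A_1,...,A_19} with A_14 in S: choose freely among the other 18 atoms.
Count = 2^(19-1) = 2^18 = 262144.


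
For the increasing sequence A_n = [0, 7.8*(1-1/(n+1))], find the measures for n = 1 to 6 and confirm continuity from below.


By continuity of measure from below: if A_n increases to A, then m(A_n) -> m(A).
Here A = [0, 7.8], so m(A) = 7.8
Step 1: a_1 = 7.8*(1 - 1/2) = 3.9, m(A_1) = 3.9
Step 2: a_2 = 7.8*(1 - 1/3) = 5.2, m(A_2) = 5.2
Step 3: a_3 = 7.8*(1 - 1/4) = 5.85, m(A_3) = 5.85
Step 4: a_4 = 7.8*(1 - 1/5) = 6.24, m(A_4) = 6.24
Step 5: a_5 = 7.8*(1 - 1/6) = 6.5, m(A_5) = 6.5
Step 6: a_6 = 7.8*(1 - 1/7) = 6.6857, m(A_6) = 6.6857
Limit: m(A_n) -> m([0,7.8]) = 7.8


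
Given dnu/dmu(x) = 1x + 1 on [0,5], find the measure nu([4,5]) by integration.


nu(A) = integral_A (dnu/dmu) dmu = integral_4^5 (1x + 1) dx
Step 1: Antiderivative F(x) = (1/2)x^2 + 1x
Step 2: F(5) = (1/2)*5^2 + 1*5 = 12.5 + 5 = 17.5
Step 3: F(4) = (1/2)*4^2 + 1*4 = 8 + 4 = 12
Step 4: nu([4,5]) = F(5) - F(4) = 17.5 - 12 = 5.5


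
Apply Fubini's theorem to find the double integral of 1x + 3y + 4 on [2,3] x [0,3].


By Fubini, integrate in x first, then y.
Step 1: Fix y, integrate over x in [2,3]:
  integral(1x + 3y + 4, x=2..3)
  = 1*(3^2 - 2^2)/2 + (3y + 4)*(3 - 2)
  = 2.5 + (3y + 4)*1
  = 2.5 + 3y + 4
  = 6.5 + 3y
Step 2: Integrate over y in [0,3]:
  integral(6.5 + 3y, y=0..3)
  = 6.5*3 + 3*(3^2 - 0^2)/2
  = 19.5 + 13.5
  = 33


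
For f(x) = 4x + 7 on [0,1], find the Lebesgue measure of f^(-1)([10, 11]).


f^(-1)([10, 11]) = {x : 10 <= 4x + 7 <= 11}
Solving: (10 - 7)/4 <= x <= (11 - 7)/4
= [0.75, 1]
Intersecting with [0,1]: [0.75, 1]
Measure = 1 - 0.75 = 0.25


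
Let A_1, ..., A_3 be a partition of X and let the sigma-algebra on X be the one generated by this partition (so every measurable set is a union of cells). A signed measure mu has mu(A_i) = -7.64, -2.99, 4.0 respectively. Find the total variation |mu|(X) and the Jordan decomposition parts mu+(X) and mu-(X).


Step 1: Every measurable set is a union of atoms (the cells / points), so a Hahn decomposition is
  obtained by grouping atoms by sign: P = union of atoms with mu > 0, N = union of the remaining atoms.
  Atoms in P (indices): 3;  atoms in N (indices): 1, 2
  Positive values: 4
  Negative values: -7.64, -2.99
Step 2: mu+(X) = mu(P) = sum of positive atom values = 4
Step 3: mu-(X) = -mu(N) = sum of |negative atom values| = 10.63
Step 4: |mu|(X) = mu+(X) + mu-(X) = 4 + 10.63 = 14.63


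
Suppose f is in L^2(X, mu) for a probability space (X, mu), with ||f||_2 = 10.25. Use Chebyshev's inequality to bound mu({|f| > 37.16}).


Chebyshev/Markov inequality: mu(|f| > eps) <= (||f||_p / eps)^p
Step 1: ||f||_2 / eps = 10.25 / 37.16 = 0.275834
Step 2: Raise to power p = 2:
  (0.275834)^2 = 0.076085
Step 3: Therefore mu(|f| > 37.16) <= 0.076085


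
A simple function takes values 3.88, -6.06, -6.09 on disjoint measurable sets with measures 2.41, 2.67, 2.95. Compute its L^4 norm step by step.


Step 1: Compute |f_i|^4 for each value:
  |3.88|^4 = 226.634959
  |-6.06|^4 = 1348.622797
  |-6.09|^4 = 1375.527162
Step 2: Multiply by measures and sum:
  226.634959 * 2.41 = 546.190252
  1348.622797 * 2.67 = 3600.822868
  1375.527162 * 2.95 = 4057.805127
Sum = 546.190252 + 3600.822868 + 4057.805127 = 8204.818247
Step 3: Take the p-th root:
||f||_4 = (8204.818247)^(1/4) = 9.517376


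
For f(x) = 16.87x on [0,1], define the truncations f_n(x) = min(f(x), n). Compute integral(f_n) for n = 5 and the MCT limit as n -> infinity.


f(x) = 16.87x on [0,1]; f_n(x) = min(16.87x, n). At n = 5:
Step 1: f(x) reaches 5 at x = 5/16.87 = 0.296384
Step 2: integral(f_5) = integral(16.87x, 0, 0.296384) + integral(5, 0.296384, 1)
       = 16.87*0.296384^2/2 + 5*(1 - 0.296384)
       = 0.74096 + 3.518079
       = 4.25904
Step 3: As n -> infinity, f_n increases to f, so by MCT integral(f_n) -> integral(f) = 16.87/2 = 8.435.
Convergence: integral(f_5) = 4.25904 -> 8.435 as n -> infinity


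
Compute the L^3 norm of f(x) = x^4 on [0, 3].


Step 1: ||f||_3 = (integral_0^3 |x^4|^3 dx)^(1/3)
     = (integral_0^3 x^12 dx)^(1/3)
Step 2: integral_0^3 x^12 dx = [x^13/(13)] from 0 to 3 = 3^13/13
     = 1594323/13 = 122640.230769
Step 3: ||f||_3 = (122640.230769)^(1/3) = 49.683363


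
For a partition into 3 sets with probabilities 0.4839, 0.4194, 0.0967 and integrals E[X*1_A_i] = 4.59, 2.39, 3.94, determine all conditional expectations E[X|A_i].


For each cell A_i: E[X|A_i] = E[X*1_A_i] / P(A_i)
Step 1: E[X|A_1] = 4.59 / 0.4839 = 9.485431
Step 2: E[X|A_2] = 2.39 / 0.4194 = 5.698617
Step 3: E[X|A_3] = 3.94 / 0.0967 = 40.744571
Verification: E[X] = sum E[X*1_A_i] = 4.59 + 2.39 + 3.94 = 10.92


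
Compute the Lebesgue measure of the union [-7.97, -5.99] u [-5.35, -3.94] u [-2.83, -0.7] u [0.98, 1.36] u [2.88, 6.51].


For pairwise disjoint intervals, m(union) = sum of lengths.
= (-5.99 - -7.97) + (-3.94 - -5.35) + (-0.7 - -2.83) + (1.36 - 0.98) + (6.51 - 2.88)
= 1.98 + 1.41 + 2.13 + 0.38 + 3.63
= 9.53


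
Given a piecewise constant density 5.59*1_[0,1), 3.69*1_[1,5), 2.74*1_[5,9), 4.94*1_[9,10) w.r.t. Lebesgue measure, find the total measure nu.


Integrate each piece of the Radon-Nikodym derivative:
Step 1: integral_0^1 5.59 dx = 5.59*(1-0) = 5.59*1 = 5.59
Step 2: integral_1^5 3.69 dx = 3.69*(5-1) = 3.69*4 = 14.76
Step 3: integral_5^9 2.74 dx = 2.74*(9-5) = 2.74*4 = 10.96
Step 4: integral_9^10 4.94 dx = 4.94*(10-9) = 4.94*1 = 4.94
Total: 5.59 + 14.76 + 10.96 + 4.94 = 36.25


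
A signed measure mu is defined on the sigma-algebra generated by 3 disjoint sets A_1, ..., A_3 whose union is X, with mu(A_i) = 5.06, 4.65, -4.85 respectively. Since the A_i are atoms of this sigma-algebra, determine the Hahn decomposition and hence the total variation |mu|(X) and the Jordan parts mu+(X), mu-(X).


Step 1: Every measurable set is a union of atoms (the cells / points), so a Hahn decomposition is
  obtained by grouping atoms by sign: P = union of atoms with mu > 0, N = union of the remaining atoms.
  Atoms in P (indices): 1, 2;  atoms in N (indices): 3
  Positive values: 5.06, 4.65
  Negative values: -4.85
Step 2: mu+(X) = mu(P) = sum of positive atom values = 9.71
Step 3: mu-(X) = -mu(N) = sum of |negative atom values| = 4.85
Step 4: |mu|(X) = mu+(X) + mu-(X) = 9.71 + 4.85 = 14.56


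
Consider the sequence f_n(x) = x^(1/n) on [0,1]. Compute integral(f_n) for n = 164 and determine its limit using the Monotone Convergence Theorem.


At n = 164: f_164(x) = x^(1/164).
Step 1: integral(x^(1/164), 0, 1) = [x^(1/164+1) / (1/164+1)] from 0 to 1
     = 1 / (1/164 + 1) = 1 / ((164+1)/164) = 164/(164+1)
     = 164/165 = 0.993939
Step 2: As n -> infinity, f_n(x) = x^(1/n) -> 1 for x in (0,1], and f_n is increasing in n.
By MCT, lim_n integral(f_n) = integral(lim_n f_n) = integral(1, 0, 1) = 1.
Step 3: Verify convergence: 164/165 = 0.993939 -> 1


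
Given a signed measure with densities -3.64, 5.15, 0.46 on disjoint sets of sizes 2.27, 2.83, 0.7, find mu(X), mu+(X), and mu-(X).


Step 1: Compute signed measure on each set:
  Set 1: -3.64 * 2.27 = -8.2628
  Set 2: 5.15 * 2.83 = 14.5745
  Set 3: 0.46 * 0.7 = 0.322
Step 2: Total signed measure = (-8.2628) + (14.5745) + (0.322)
     = 6.6337
Step 3: Positive part mu+(X) = sum of positive contributions = 14.8965
Step 4: Negative part mu-(X) = |sum of negative contributions| = 8.2628


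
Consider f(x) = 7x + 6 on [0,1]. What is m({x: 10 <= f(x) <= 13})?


f^(-1)([10, 13]) = {x : 10 <= 7x + 6 <= 13}
Solving: (10 - 6)/7 <= x <= (13 - 6)/7
= [0.571429, 1]
Intersecting with [0,1]: [0.571429, 1]
Measure = 1 - 0.571429 = 0.428571


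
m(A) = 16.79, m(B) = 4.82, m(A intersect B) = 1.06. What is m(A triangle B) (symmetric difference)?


m(A Delta B) = m(A) + m(B) - 2*m(A n B)
= 16.79 + 4.82 - 2*1.06
= 16.79 + 4.82 - 2.12
= 19.49


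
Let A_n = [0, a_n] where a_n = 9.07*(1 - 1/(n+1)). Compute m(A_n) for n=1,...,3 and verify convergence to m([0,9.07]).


By continuity of measure from below: if A_n increases to A, then m(A_n) -> m(A).
Here A = [0, 9.07], so m(A) = 9.07
Step 1: a_1 = 9.07*(1 - 1/2) = 4.535, m(A_1) = 4.535
Step 2: a_2 = 9.07*(1 - 1/3) = 6.0467, m(A_2) = 6.0467
Step 3: a_3 = 9.07*(1 - 1/4) = 6.8025, m(A_3) = 6.8025
Limit: m(A_n) -> m([0,9.07]) = 9.07


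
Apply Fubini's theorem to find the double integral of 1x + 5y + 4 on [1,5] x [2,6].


By Fubini, integrate in x first, then y.
Step 1: Fix y, integrate over x in [1,5]:
  integral(1x + 5y + 4, x=1..5)
  = 1*(5^2 - 1^2)/2 + (5y + 4)*(5 - 1)
  = 12 + (5y + 4)*4
  = 12 + 20y + 16
  = 28 + 20y
Step 2: Integrate over y in [2,6]:
  integral(28 + 20y, y=2..6)
  = 28*4 + 20*(6^2 - 2^2)/2
  = 112 + 320
  = 432


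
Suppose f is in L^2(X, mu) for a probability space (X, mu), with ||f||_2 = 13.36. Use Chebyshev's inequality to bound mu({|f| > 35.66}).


Chebyshev/Markov inequality: mu(|f| > eps) <= (||f||_p / eps)^p
Step 1: ||f||_2 / eps = 13.36 / 35.66 = 0.374649
Step 2: Raise to power p = 2:
  (0.374649)^2 = 0.140362
Step 3: Therefore mu(|f| > 35.66) <= 0.140362


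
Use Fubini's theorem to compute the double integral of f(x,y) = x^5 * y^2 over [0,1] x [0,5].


By Fubini's theorem, the double integral factors as a product of single integrals:
Step 1: integral_0^1 x^5 dx = [x^6/6] from 0 to 1
     = 1^6/6 = 0.166667
Step 2: integral_0^5 y^2 dy = [y^3/3] from 0 to 5
     = 5^3/3 = 41.666667
Step 3: Double integral = 0.166667 * 41.666667 = 6.944444


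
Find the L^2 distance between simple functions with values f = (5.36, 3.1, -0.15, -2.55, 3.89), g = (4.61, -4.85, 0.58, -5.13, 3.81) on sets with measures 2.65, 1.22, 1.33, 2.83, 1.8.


Step 1: Compute differences f_i - g_i:
  5.36 - 4.61 = 0.75
  3.1 - -4.85 = 7.95
  -0.15 - 0.58 = -0.73
  -2.55 - -5.13 = 2.58
  3.89 - 3.81 = 0.08
Step 2: Compute |diff|^2 * measure for each set:
  |0.75|^2 * 2.65 = 0.5625 * 2.65 = 1.490625
  |7.95|^2 * 1.22 = 63.2025 * 1.22 = 77.10705
  |-0.73|^2 * 1.33 = 0.5329 * 1.33 = 0.708757
  |2.58|^2 * 2.83 = 6.6564 * 2.83 = 18.837612
  |0.08|^2 * 1.8 = 0.0064 * 1.8 = 0.01152
Step 3: Sum = 98.155564
Step 4: ||f-g||_2 = (98.155564)^(1/2) = 9.907349


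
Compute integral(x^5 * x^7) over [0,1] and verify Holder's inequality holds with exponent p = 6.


Step 1: Exact integral of f*g = integral(x^12, 0, 1) = 1/13
     = 0.076923
Step 2: Holder bound with p=6, q=1.2:
  ||f||_p = (integral x^30 dx)^(1/6) = (1/31)^(1/6) = 0.564209
  ||g||_q = (integral x^8.4 dx)^(1/1.2) = (1/9.4)^(1/1.2) = 0.154547
Step 3: Holder bound = ||f||_p * ||g||_q = 0.564209 * 0.154547 = 0.087197
Verification: 0.076923 <= 0.087197 (Holder holds)


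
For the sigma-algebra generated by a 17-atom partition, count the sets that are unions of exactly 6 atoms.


Each element of F is a union of some subset of the 17 atoms.
Elements that are unions of exactly 6 atoms correspond to 6-element subsets of the 17 atoms.
Count = C(17, 6) = 17! / (6! * 11!) = 12376.


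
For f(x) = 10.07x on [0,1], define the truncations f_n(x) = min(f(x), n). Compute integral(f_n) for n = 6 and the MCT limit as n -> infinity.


f(x) = 10.07x on [0,1]; f_n(x) = min(10.07x, n). At n = 6:
Step 1: f(x) reaches 6 at x = 6/10.07 = 0.595829
Step 2: integral(f_6) = integral(10.07x, 0, 0.595829) + integral(6, 0.595829, 1)
       = 10.07*0.595829^2/2 + 6*(1 - 0.595829)
       = 1.787488 + 2.425025
       = 4.212512
Step 3: As n -> infinity, f_n increases to f, so by MCT integral(f_n) -> integral(f) = 10.07/2 = 5.035.
Convergence: integral(f_6) = 4.212512 -> 5.035 as n -> infinity


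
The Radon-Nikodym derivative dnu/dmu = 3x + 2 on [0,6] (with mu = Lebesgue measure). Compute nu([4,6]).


nu(A) = integral_A (dnu/dmu) dmu = integral_4^6 (3x + 2) dx
Step 1: Antiderivative F(x) = (3/2)x^2 + 2x
Step 2: F(6) = (3/2)*6^2 + 2*6 = 54 + 12 = 66
Step 3: F(4) = (3/2)*4^2 + 2*4 = 24 + 8 = 32
Step 4: nu([4,6]) = F(6) - F(4) = 66 - 32 = 34


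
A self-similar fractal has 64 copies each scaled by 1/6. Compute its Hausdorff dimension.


For a self-similar set with N copies scaled by 1/r:
dim_H = log(N)/log(r) = log(64)/log(6)
= 4.158883/1.791759
= 2.321117


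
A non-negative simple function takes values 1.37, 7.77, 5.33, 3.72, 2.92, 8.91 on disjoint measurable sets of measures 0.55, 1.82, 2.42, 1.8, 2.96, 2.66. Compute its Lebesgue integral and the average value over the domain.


Step 1: Integral = sum(value_i * measure_i)
= 1.37*0.55 + 7.77*1.82 + 5.33*2.42 + 3.72*1.8 + 2.92*2.96 + 8.91*2.66
= 0.7535 + 14.1414 + 12.8986 + 6.696 + 8.6432 + 23.7006
= 66.8333
Step 2: Total measure of domain = 0.55 + 1.82 + 2.42 + 1.8 + 2.96 + 2.66 = 12.21
Step 3: Average value = 66.8333 / 12.21 = 5.473653


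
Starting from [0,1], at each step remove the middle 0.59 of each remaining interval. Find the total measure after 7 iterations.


Step 1: At each step, fraction remaining = 1 - 0.59 = 0.41
Step 2: After 7 steps, measure = (0.41)^7
Result = 0.001948


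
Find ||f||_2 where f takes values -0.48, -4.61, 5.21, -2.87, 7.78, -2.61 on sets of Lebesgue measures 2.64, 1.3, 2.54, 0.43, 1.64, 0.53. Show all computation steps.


Step 1: Compute |f_i|^2 for each value:
  |-0.48|^2 = 0.2304
  |-4.61|^2 = 21.2521
  |5.21|^2 = 27.1441
  |-2.87|^2 = 8.2369
  |7.78|^2 = 60.5284
  |-2.61|^2 = 6.8121
Step 2: Multiply by measures and sum:
  0.2304 * 2.64 = 0.608256
  21.2521 * 1.3 = 27.62773
  27.1441 * 2.54 = 68.946014
  8.2369 * 0.43 = 3.541867
  60.5284 * 1.64 = 99.266576
  6.8121 * 0.53 = 3.610413
Sum = 0.608256 + 27.62773 + 68.946014 + 3.541867 + 99.266576 + 3.610413 = 203.600856
Step 3: Take the p-th root:
||f||_2 = (203.600856)^(1/2) = 14.268877


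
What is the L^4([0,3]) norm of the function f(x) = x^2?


Step 1: ||f||_4 = (integral_0^3 |x^2|^4 dx)^(1/4)
     = (integral_0^3 x^8 dx)^(1/4)
Step 2: integral_0^3 x^8 dx = [x^9/(9)] from 0 to 3 = 3^9/9
     = 19683/9 = 2187
Step 3: ||f||_4 = (2187)^(1/4) = 6.838521


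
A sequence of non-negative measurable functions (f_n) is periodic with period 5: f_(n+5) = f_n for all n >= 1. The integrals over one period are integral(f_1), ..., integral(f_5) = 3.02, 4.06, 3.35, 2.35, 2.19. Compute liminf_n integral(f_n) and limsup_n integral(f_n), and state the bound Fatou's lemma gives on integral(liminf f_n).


The sequence (integral(f_n)) is periodic with period 5, repeating the values 3.02, 4.06, 3.35, 2.35, 2.19 indefinitely.
Step 1: For a periodic sequence, every tail (a_m, a_(m+1), ...) contains all 5 period values infinitely often.
Step 2: Hence inf of every tail = min of the period values = min(3.02, 4.06, 3.35, 2.35, 2.19) = 2.19.
        liminf_n integral(f_n) = sup over m of (inf of tail from m) = 2.19.
Step 3: Similarly sup of every tail = max of the period values = 4.06.
        limsup_n integral(f_n) = 4.06.
Step 4: Fatou's lemma: integral(liminf_n f_n) <= liminf_n integral(f_n) = 2.19.
        So the integral of the pointwise liminf is at most 2.19.


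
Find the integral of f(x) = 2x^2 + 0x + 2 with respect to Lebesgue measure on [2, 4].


The Lebesgue integral of a Riemann-integrable function agrees with the Riemann integral.
Antiderivative F(x) = (2/3)x^3 + (0/2)x^2 + 2x
F(4) = (2/3)*4^3 + (0/2)*4^2 + 2*4
     = (2/3)*64 + (0/2)*16 + 2*4
     = 42.666667 + 0.0 + 8
     = 50.666667
F(2) = 9.333333
Integral = F(4) - F(2) = 50.666667 - 9.333333 = 41.333333


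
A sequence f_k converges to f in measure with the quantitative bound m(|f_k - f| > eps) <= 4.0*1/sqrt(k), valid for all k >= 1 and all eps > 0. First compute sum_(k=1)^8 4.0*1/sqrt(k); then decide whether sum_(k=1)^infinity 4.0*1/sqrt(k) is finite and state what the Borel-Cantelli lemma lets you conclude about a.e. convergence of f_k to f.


Step 1: List the terms 4.0*1/sqrt(k) for k = 1 to 8:
  k=1: 4
  k=2: 2.828427
  k=3: 2.309401
  k=4: 2
  k=5: 1.788854
  k=6: 1.632993
  k=7: 1.511858
  k=8: 1.414214
Step 2: Partial sum = 4 + 2.828427 + 2.309401 + 2 + 1.788854 + 1.632993 + 1.511858 + 1.414214
     = 17.485747
Step 3: The full series sum_(k>=1) 4.0*1/sqrt(k) diverges (p-series with p = 1/2 <= 1; a nonzero constant multiple of a divergent series diverges).
Step 4: The (first) Borel-Cantelli lemma requires a summable sequence of measures, so it does not apply here;
        from this bound alone no conclusion about a.e. convergence can be drawn (convergence in measure still
        gives an a.e.-convergent subsequence, but not a.e. convergence of the whole sequence).
Conclusion: series diverges; Borel-Cantelli is inconclusive about a.e. convergence of f_k.


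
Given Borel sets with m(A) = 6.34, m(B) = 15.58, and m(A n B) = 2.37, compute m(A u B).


By inclusion-exclusion: m(A u B) = m(A) + m(B) - m(A n B)
= 6.34 + 15.58 - 2.37
= 19.55


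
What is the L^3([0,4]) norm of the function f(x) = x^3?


Step 1: ||f||_3 = (integral_0^4 |x^3|^3 dx)^(1/3)
     = (integral_0^4 x^9 dx)^(1/3)
Step 2: integral_0^4 x^9 dx = [x^10/(10)] from 0 to 4 = 4^10/10
     = 1048576/10 = 104857.6
Step 3: ||f||_3 = (104857.6)^(1/3) = 47.155603


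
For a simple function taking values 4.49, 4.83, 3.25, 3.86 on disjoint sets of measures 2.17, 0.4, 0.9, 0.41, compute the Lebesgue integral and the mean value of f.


Step 1: Integral = sum(value_i * measure_i)
= 4.49*2.17 + 4.83*0.4 + 3.25*0.9 + 3.86*0.41
= 9.7433 + 1.932 + 2.925 + 1.5826
= 16.1829
Step 2: Total measure of domain = 2.17 + 0.4 + 0.9 + 0.41 = 3.88
Step 3: Average value = 16.1829 / 3.88 = 4.170851


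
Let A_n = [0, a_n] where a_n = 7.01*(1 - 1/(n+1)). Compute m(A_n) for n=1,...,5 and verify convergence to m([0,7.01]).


By continuity of measure from below: if A_n increases to A, then m(A_n) -> m(A).
Here A = [0, 7.01], so m(A) = 7.01
Step 1: a_1 = 7.01*(1 - 1/2) = 3.505, m(A_1) = 3.505
Step 2: a_2 = 7.01*(1 - 1/3) = 4.6733, m(A_2) = 4.6733
Step 3: a_3 = 7.01*(1 - 1/4) = 5.2575, m(A_3) = 5.2575
Step 4: a_4 = 7.01*(1 - 1/5) = 5.608, m(A_4) = 5.608
Step 5: a_5 = 7.01*(1 - 1/6) = 5.8417, m(A_5) = 5.8417
Limit: m(A_n) -> m([0,7.01]) = 7.01


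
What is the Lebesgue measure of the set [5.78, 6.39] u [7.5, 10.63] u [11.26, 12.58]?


For pairwise disjoint intervals, m(union) = sum of lengths.
= (6.39 - 5.78) + (10.63 - 7.5) + (12.58 - 11.26)
= 0.61 + 3.13 + 1.32
= 5.06


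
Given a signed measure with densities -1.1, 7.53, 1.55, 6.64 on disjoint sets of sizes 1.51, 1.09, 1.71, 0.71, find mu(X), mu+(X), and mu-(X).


Step 1: Compute signed measure on each set:
  Set 1: -1.1 * 1.51 = -1.661
  Set 2: 7.53 * 1.09 = 8.2077
  Set 3: 1.55 * 1.71 = 2.6505
  Set 4: 6.64 * 0.71 = 4.7144
Step 2: Total signed measure = (-1.661) + (8.2077) + (2.6505) + (4.7144)
     = 13.9116
Step 3: Positive part mu+(X) = sum of positive contributions = 15.5726
Step 4: Negative part mu-(X) = |sum of negative contributions| = 1.661


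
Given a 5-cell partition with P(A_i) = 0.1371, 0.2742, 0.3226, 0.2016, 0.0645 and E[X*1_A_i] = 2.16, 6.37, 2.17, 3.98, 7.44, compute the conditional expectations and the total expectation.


For each cell A_i: E[X|A_i] = E[X*1_A_i] / P(A_i)
Step 1: E[X|A_1] = 2.16 / 0.1371 = 15.754923
Step 2: E[X|A_2] = 6.37 / 0.2742 = 23.231218
Step 3: E[X|A_3] = 2.17 / 0.3226 = 6.726596
Step 4: E[X|A_4] = 3.98 / 0.2016 = 19.742063
Step 5: E[X|A_5] = 7.44 / 0.0645 = 115.348837
Verification: E[X] = sum E[X*1_A_i] = 2.16 + 6.37 + 2.17 + 3.98 + 7.44 = 22.12


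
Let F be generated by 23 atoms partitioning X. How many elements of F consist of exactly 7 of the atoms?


Each element of F is a union of some subset of the 23 atoms.
Elements that are unions of exactly 7 atoms correspond to 7-element subsets of the 23 atoms.
Count = C(23, 7) = 23! / (7! * 16!) = 245157.


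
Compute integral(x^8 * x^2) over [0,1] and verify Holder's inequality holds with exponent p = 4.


Step 1: Exact integral of f*g = integral(x^10, 0, 1) = 1/11
     = 0.090909
Step 2: Holder bound with p=4, q=1.333333:
  ||f||_p = (integral x^32 dx)^(1/4) = (1/33)^(1/4) = 0.417226
  ||g||_q = (integral x^2.666667 dx)^(1/1.333333) = (1/3.666667)^(1/1.333333) = 0.377395
Step 3: Holder bound = ||f||_p * ||g||_q = 0.417226 * 0.377395 = 0.157459
Verification: 0.090909 <= 0.157459 (Holder holds)


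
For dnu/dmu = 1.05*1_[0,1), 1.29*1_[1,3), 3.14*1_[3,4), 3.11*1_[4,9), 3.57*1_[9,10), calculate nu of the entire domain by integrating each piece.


Integrate each piece of the Radon-Nikodym derivative:
Step 1: integral_0^1 1.05 dx = 1.05*(1-0) = 1.05*1 = 1.05
Step 2: integral_1^3 1.29 dx = 1.29*(3-1) = 1.29*2 = 2.58
Step 3: integral_3^4 3.14 dx = 3.14*(4-3) = 3.14*1 = 3.14
Step 4: integral_4^9 3.11 dx = 3.11*(9-4) = 3.11*5 = 15.55
Step 5: integral_9^10 3.57 dx = 3.57*(10-9) = 3.57*1 = 3.57
Total: 1.05 + 2.58 + 3.14 + 15.55 + 3.57 = 25.89


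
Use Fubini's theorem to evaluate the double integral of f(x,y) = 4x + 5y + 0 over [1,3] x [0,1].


By Fubini, integrate in x first, then y.
Step 1: Fix y, integrate over x in [1,3]:
  integral(4x + 5y + 0, x=1..3)
  = 4*(3^2 - 1^2)/2 + (5y + 0)*(3 - 1)
  = 16 + (5y + 0)*2
  = 16 + 10y + 0
  = 16 + 10y
Step 2: Integrate over y in [0,1]:
  integral(16 + 10y, y=0..1)
  = 16*1 + 10*(1^2 - 0^2)/2
  = 16 + 5
  = 21


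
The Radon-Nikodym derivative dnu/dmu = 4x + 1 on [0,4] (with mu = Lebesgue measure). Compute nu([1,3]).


nu(A) = integral_A (dnu/dmu) dmu = integral_1^3 (4x + 1) dx
Step 1: Antiderivative F(x) = (4/2)x^2 + 1x
Step 2: F(3) = (4/2)*3^2 + 1*3 = 18 + 3 = 21
Step 3: F(1) = (4/2)*1^2 + 1*1 = 2 + 1 = 3
Step 4: nu([1,3]) = F(3) - F(1) = 21 - 3 = 18


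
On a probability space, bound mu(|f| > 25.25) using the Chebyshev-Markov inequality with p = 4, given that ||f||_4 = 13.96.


Chebyshev/Markov inequality: mu(|f| > eps) <= (||f||_p / eps)^p
Step 1: ||f||_4 / eps = 13.96 / 25.25 = 0.552871
Step 2: Raise to power p = 4:
  (0.552871)^4 = 0.093432
Step 3: Therefore mu(|f| > 25.25) <= 0.093432


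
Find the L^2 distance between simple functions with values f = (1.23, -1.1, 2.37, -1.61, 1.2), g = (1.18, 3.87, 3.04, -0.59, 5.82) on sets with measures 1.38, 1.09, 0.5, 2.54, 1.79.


Step 1: Compute differences f_i - g_i:
  1.23 - 1.18 = 0.05
  -1.1 - 3.87 = -4.97
  2.37 - 3.04 = -0.67
  -1.61 - -0.59 = -1.02
  1.2 - 5.82 = -4.62
Step 2: Compute |diff|^2 * measure for each set:
  |0.05|^2 * 1.38 = 0.0025 * 1.38 = 0.00345
  |-4.97|^2 * 1.09 = 24.7009 * 1.09 = 26.923981
  |-0.67|^2 * 0.5 = 0.4489 * 0.5 = 0.22445
  |-1.02|^2 * 2.54 = 1.0404 * 2.54 = 2.642616
  |-4.62|^2 * 1.79 = 21.3444 * 1.79 = 38.206476
Step 3: Sum = 68.000973
Step 4: ||f-g||_2 = (68.000973)^(1/2) = 8.24627


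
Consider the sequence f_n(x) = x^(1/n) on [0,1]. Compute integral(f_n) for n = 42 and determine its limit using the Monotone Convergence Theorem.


At n = 42: f_42(x) = x^(1/42).
Step 1: integral(x^(1/42), 0, 1) = [x^(1/42+1) / (1/42+1)] from 0 to 1
     = 1 / (1/42 + 1) = 1 / ((42+1)/42) = 42/(42+1)
     = 42/43 = 0.976744
Step 2: As n -> infinity, f_n(x) = x^(1/n) -> 1 for x in (0,1], and f_n is increasing in n.
By MCT, lim_n integral(f_n) = integral(lim_n f_n) = integral(1, 0, 1) = 1.
Step 3: Verify convergence: 42/43 = 0.976744 -> 1


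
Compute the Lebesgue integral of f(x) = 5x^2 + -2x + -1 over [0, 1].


The Lebesgue integral of a Riemann-integrable function agrees with the Riemann integral.
Antiderivative F(x) = (5/3)x^3 + (-2/2)x^2 + -1x
F(1) = (5/3)*1^3 + (-2/2)*1^2 + -1*1
     = (5/3)*1 + (-2/2)*1 + -1*1
     = 1.666667 + -1 + -1
     = -0.333333
F(0) = 0.0
Integral = F(1) - F(0) = -0.333333 - 0.0 = -0.333333


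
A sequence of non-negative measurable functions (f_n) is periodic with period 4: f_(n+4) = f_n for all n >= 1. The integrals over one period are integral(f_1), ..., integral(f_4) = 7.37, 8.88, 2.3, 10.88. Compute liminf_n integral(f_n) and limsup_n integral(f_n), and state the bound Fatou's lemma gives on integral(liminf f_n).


The sequence (integral(f_n)) is periodic with period 4, repeating the values 7.37, 8.88, 2.3, 10.88 indefinitely.
Step 1: For a periodic sequence, every tail (a_m, a_(m+1), ...) contains all 4 period values infinitely often.
Step 2: Hence inf of every tail = min of the period values = min(7.37, 8.88, 2.3, 10.88) = 2.3.
        liminf_n integral(f_n) = sup over m of (inf of tail from m) = 2.3.
Step 3: Similarly sup of every tail = max of the period values = 10.88.
        limsup_n integral(f_n) = 10.88.
Step 4: Fatou's lemma: integral(liminf_n f_n) <= liminf_n integral(f_n) = 2.3.
        So the integral of the pointwise liminf is at most 2.3.


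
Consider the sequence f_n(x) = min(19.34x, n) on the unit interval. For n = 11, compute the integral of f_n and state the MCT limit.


f(x) = 19.34x on [0,1]; f_n(x) = min(19.34x, n). At n = 11:
Step 1: f(x) reaches 11 at x = 11/19.34 = 0.568769
Step 2: integral(f_11) = integral(19.34x, 0, 0.568769) + integral(11, 0.568769, 1)
       = 19.34*0.568769^2/2 + 11*(1 - 0.568769)
       = 3.128232 + 4.743537
       = 7.871768
Step 3: As n -> infinity, f_n increases to f, so by MCT integral(f_n) -> integral(f) = 19.34/2 = 9.67.
Convergence: integral(f_11) = 7.871768 -> 9.67 as n -> infinity


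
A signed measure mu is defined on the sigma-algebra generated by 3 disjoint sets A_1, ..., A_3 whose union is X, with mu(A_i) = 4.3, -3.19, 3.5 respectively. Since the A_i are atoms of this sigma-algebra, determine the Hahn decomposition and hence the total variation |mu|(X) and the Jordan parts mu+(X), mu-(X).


Step 1: Every measurable set is a union of atoms (the cells / points), so a Hahn decomposition is
  obtained by grouping atoms by sign: P = union of atoms with mu > 0, N = union of the remaining atoms.
  Atoms in P (indices): 1, 3;  atoms in N (indices): 2
  Positive values: 4.3, 3.5
  Negative values: -3.19
Step 2: mu+(X) = mu(P) = sum of positive atom values = 7.8
Step 3: mu-(X) = -mu(N) = sum of |negative atom values| = 3.19
Step 4: |mu|(X) = mu+(X) + mu-(X) = 7.8 + 3.19 = 10.99


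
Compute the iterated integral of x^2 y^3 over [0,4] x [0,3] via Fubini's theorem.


By Fubini's theorem, the double integral factors as a product of single integrals:
Step 1: integral_0^4 x^2 dx = [x^3/3] from 0 to 4
     = 4^3/3 = 21.333333
Step 2: integral_0^3 y^3 dy = [y^4/4] from 0 to 3
     = 3^4/4 = 20.25
Step 3: Double integral = 21.333333 * 20.25 = 432


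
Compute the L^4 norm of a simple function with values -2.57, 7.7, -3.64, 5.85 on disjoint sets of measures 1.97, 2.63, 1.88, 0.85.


Step 1: Compute |f_i|^4 for each value:
  |-2.57|^4 = 43.624704
  |7.7|^4 = 3515.3041
  |-3.64|^4 = 175.5519
  |5.85|^4 = 1171.179506
Step 2: Multiply by measures and sum:
  43.624704 * 1.97 = 85.940667
  3515.3041 * 2.63 = 9245.249783
  175.5519 * 1.88 = 330.037572
  1171.179506 * 0.85 = 995.50258
Sum = 85.940667 + 9245.249783 + 330.037572 + 995.50258 = 10656.730603
Step 3: Take the p-th root:
||f||_4 = (10656.730603)^(1/4) = 10.160287


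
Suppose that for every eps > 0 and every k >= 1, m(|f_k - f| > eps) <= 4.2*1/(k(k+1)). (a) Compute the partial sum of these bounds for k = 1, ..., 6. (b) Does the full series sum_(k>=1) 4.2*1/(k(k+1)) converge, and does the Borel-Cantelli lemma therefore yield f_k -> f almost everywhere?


Step 1: List the terms 4.2*1/(k(k+1)) for k = 1 to 6:
  k=1: 2.1
  k=2: 0.7
  k=3: 0.35
  k=4: 0.21
  k=5: 0.14
  k=6: 0.1
Step 2: Partial sum = 2.1 + 0.7 + 0.35 + 0.21 + 0.14 + 0.1
     = 3.6
Step 3: The full series sum_(k>=1) 4.2*1/(k(k+1)) converges (telescoping series sum 1/(k(k+1)) = 1; a constant multiple of a convergent series converges).
Step 4: Fix eps > 0. Since sum_k m(|f_k - f| > eps) < infinity, the Borel-Cantelli lemma gives
        m(limsup_k {|f_k - f| > eps}) = 0, i.e. for a.e. x, |f_k(x) - f(x)| <= eps for all large k.
        Applying this with eps = 1/j for j = 1, 2, ... and intersecting the countably many full-measure sets,
        for a.e. x we get limsup_k |f_k(x) - f(x)| <= 1/j for every j, hence f_k -> f almost everywhere.
Conclusion: series converges; Borel-Cantelli yields f_k -> f a.e.


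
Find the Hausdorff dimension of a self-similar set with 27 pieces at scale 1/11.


For a self-similar set with N copies scaled by 1/r:
dim_H = log(N)/log(r) = log(27)/log(11)
= 3.295837/2.397895
= 1.374471


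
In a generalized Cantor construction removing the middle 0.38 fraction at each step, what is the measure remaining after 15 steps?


Step 1: At each step, fraction remaining = 1 - 0.38 = 0.62
Step 2: After 15 steps, measure = (0.62)^15
Result = 7.689097e-04


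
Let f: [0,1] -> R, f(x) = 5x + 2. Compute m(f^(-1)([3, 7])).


f^(-1)([3, 7]) = {x : 3 <= 5x + 2 <= 7}
Solving: (3 - 2)/5 <= x <= (7 - 2)/5
= [0.2, 1]
Intersecting with [0,1]: [0.2, 1]
Measure = 1 - 0.2 = 0.8


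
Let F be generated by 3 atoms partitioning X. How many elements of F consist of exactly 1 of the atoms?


Each element of F is a union of some subset of the 3 atoms.
Elements that are unions of exactly 1 atoms correspond to 1-element subsets of the 3 atoms.
Count = C(3, 1) = 3! / (1! * 2!) = 3.


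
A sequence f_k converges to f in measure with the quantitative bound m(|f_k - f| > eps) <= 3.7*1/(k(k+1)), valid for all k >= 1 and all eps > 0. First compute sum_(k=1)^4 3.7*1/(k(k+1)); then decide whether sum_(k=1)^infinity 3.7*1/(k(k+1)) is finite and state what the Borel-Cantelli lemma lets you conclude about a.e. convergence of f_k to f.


Step 1: List the terms 3.7*1/(k(k+1)) for k = 1 to 4:
  k=1: 1.85
  k=2: 0.616667
  k=3: 0.308333
  k=4: 0.185
Step 2: Partial sum = 1.85 + 0.616667 + 0.308333 + 0.185
     = 2.96
Step 3: The full series sum_(k>=1) 3.7*1/(k(k+1)) converges (telescoping series sum 1/(k(k+1)) = 1; a constant multiple of a convergent series converges).
Step 4: Fix eps > 0. Since sum_k m(|f_k - f| > eps) < infinity, the Borel-Cantelli lemma gives
        m(limsup_k {|f_k - f| > eps}) = 0, i.e. for a.e. x, |f_k(x) - f(x)| <= eps for all large k.
        Applying this with eps = 1/j for j = 1, 2, ... and intersecting the countably many full-measure sets,
        for a.e. x we get limsup_k |f_k(x) - f(x)| <= 1/j for every j, hence f_k -> f almost everywhere.
Conclusion: series converges; Borel-Cantelli yields f_k -> f a.e.


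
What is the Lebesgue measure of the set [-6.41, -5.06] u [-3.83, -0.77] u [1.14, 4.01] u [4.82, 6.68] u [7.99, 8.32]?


For pairwise disjoint intervals, m(union) = sum of lengths.
= (-5.06 - -6.41) + (-0.77 - -3.83) + (4.01 - 1.14) + (6.68 - 4.82) + (8.32 - 7.99)
= 1.35 + 3.06 + 2.87 + 1.86 + 0.33
= 9.47


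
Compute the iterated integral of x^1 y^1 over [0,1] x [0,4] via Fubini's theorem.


By Fubini's theorem, the double integral factors as a product of single integrals:
Step 1: integral_0^1 x^1 dx = [x^2/2] from 0 to 1
     = 1^2/2 = 0.5
Step 2: integral_0^4 y^1 dy = [y^2/2] from 0 to 4
     = 4^2/2 = 8
Step 3: Double integral = 0.5 * 8 = 4


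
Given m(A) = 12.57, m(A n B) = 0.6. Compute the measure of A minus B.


m(A \ B) = m(A) - m(A n B)
= 12.57 - 0.6
= 11.97


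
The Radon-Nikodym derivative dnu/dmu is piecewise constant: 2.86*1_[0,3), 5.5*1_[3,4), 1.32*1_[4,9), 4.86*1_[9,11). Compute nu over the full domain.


Integrate each piece of the Radon-Nikodym derivative:
Step 1: integral_0^3 2.86 dx = 2.86*(3-0) = 2.86*3 = 8.58
Step 2: integral_3^4 5.5 dx = 5.5*(4-3) = 5.5*1 = 5.5
Step 3: integral_4^9 1.32 dx = 1.32*(9-4) = 1.32*5 = 6.6
Step 4: integral_9^11 4.86 dx = 4.86*(11-9) = 4.86*2 = 9.72
Total: 8.58 + 5.5 + 6.6 + 9.72 = 30.4


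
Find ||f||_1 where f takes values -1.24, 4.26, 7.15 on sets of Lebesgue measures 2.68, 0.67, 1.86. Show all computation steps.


Step 1: Compute |f_i|^1 for each value:
  |-1.24|^1 = 1.24
  |4.26|^1 = 4.26
  |7.15|^1 = 7.15
Step 2: Multiply by measures and sum:
  1.24 * 2.68 = 3.3232
  4.26 * 0.67 = 2.8542
  7.15 * 1.86 = 13.299
Sum = 3.3232 + 2.8542 + 13.299 = 19.4764
Step 3: Take the p-th root:
||f||_1 = (19.4764)^(1/1) = 19.4764


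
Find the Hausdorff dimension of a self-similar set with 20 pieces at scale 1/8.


For a self-similar set with N copies scaled by 1/r:
dim_H = log(N)/log(r) = log(20)/log(8)
= 2.995732/2.079442
= 1.440643


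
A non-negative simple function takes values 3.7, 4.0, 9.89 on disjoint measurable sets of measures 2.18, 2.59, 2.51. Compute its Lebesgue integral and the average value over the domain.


Step 1: Integral = sum(value_i * measure_i)
= 3.7*2.18 + 4.0*2.59 + 9.89*2.51
= 8.066 + 10.36 + 24.8239
= 43.2499
Step 2: Total measure of domain = 2.18 + 2.59 + 2.51 = 7.28
Step 3: Average value = 43.2499 / 7.28 = 5.94092


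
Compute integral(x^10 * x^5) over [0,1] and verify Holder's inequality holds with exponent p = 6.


Step 1: Exact integral of f*g = integral(x^15, 0, 1) = 1/16
     = 0.0625
Step 2: Holder bound with p=6, q=1.2:
  ||f||_p = (integral x^60 dx)^(1/6) = (1/61)^(1/6) = 0.504017
  ||g||_q = (integral x^6 dx)^(1/1.2) = (1/7)^(1/1.2) = 0.197584
Step 3: Holder bound = ||f||_p * ||g||_q = 0.504017 * 0.197584 = 0.099586
Verification: 0.0625 <= 0.099586 (Holder holds)


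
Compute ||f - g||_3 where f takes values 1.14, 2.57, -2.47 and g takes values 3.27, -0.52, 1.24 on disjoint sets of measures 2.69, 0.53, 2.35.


Step 1: Compute differences f_i - g_i:
  1.14 - 3.27 = -2.13
  2.57 - -0.52 = 3.09
  -2.47 - 1.24 = -3.71
Step 2: Compute |diff|^3 * measure for each set:
  |-2.13|^3 * 2.69 = 9.663597 * 2.69 = 25.995076
  |3.09|^3 * 0.53 = 29.503629 * 0.53 = 15.636923
  |-3.71|^3 * 2.35 = 51.064811 * 2.35 = 120.002306
Step 3: Sum = 161.634305
Step 4: ||f-g||_3 = (161.634305)^(1/3) = 5.447257


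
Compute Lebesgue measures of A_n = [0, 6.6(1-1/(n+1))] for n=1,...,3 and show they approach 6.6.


By continuity of measure from below: if A_n increases to A, then m(A_n) -> m(A).
Here A = [0, 6.6], so m(A) = 6.6
Step 1: a_1 = 6.6*(1 - 1/2) = 3.3, m(A_1) = 3.3
Step 2: a_2 = 6.6*(1 - 1/3) = 4.4, m(A_2) = 4.4
Step 3: a_3 = 6.6*(1 - 1/4) = 4.95, m(A_3) = 4.95
Limit: m(A_n) -> m([0,6.6]) = 6.6


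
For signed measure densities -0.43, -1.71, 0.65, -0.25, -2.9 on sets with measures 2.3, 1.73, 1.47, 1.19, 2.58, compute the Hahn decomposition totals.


Step 1: Compute signed measure on each set:
  Set 1: -0.43 * 2.3 = -0.989
  Set 2: -1.71 * 1.73 = -2.9583
  Set 3: 0.65 * 1.47 = 0.9555
  Set 4: -0.25 * 1.19 = -0.2975
  Set 5: -2.9 * 2.58 = -7.482
Step 2: Total signed measure = (-0.989) + (-2.9583) + (0.9555) + (-0.2975) + (-7.482)
     = -10.7713
Step 3: Positive part mu+(X) = sum of positive contributions = 0.9555
Step 4: Negative part mu-(X) = |sum of negative contributions| = 11.7268


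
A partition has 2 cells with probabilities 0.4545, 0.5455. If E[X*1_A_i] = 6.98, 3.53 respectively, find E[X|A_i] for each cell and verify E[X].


For each cell A_i: E[X|A_i] = E[X*1_A_i] / P(A_i)
Step 1: E[X|A_1] = 6.98 / 0.4545 = 15.357536
Step 2: E[X|A_2] = 3.53 / 0.5455 = 6.471127
Verification: E[X] = sum E[X*1_A_i] = 6.98 + 3.53 = 10.51


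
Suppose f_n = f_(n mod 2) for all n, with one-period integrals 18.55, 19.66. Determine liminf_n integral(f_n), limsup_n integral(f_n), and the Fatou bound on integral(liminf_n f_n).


The sequence (integral(f_n)) is periodic with period 2, repeating the values 18.55, 19.66 indefinitely.
Step 1: For a periodic sequence, every tail (a_m, a_(m+1), ...) contains all 2 period values infinitely often.
Step 2: Hence inf of every tail = min of the period values = min(18.55, 19.66) = 18.55.
        liminf_n integral(f_n) = sup over m of (inf of tail from m) = 18.55.
Step 3: Similarly sup of every tail = max of the period values = 19.66.
        limsup_n integral(f_n) = 19.66.
Step 4: Fatou's lemma: integral(liminf_n f_n) <= liminf_n integral(f_n) = 18.55.
        So the integral of the pointwise liminf is at most 18.55.
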